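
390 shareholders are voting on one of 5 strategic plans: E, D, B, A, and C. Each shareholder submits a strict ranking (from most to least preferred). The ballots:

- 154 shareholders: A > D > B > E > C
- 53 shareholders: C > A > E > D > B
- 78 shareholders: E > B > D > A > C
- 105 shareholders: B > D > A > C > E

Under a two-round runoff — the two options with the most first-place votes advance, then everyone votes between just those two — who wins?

Round 1 first-place votes: E 78, D 0, B 105, A 154, C 53.
A and B advance.
Runoff: A is preferred to B by 207 voters; B by 183.
A wins the runoff.

A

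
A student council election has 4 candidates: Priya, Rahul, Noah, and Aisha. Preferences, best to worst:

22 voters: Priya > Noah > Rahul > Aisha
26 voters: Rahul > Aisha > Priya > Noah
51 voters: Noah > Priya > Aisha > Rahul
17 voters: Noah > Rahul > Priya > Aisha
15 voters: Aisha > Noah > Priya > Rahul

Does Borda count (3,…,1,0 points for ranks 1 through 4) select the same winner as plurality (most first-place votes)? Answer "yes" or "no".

Borda — scores: Priya 226, Rahul 134, Noah 278, Aisha 148. Winner: Noah.
Plurality — first-place votes: Priya 22, Rahul 26, Noah 68, Aisha 15. Winner: Noah.
The two methods agree.

yes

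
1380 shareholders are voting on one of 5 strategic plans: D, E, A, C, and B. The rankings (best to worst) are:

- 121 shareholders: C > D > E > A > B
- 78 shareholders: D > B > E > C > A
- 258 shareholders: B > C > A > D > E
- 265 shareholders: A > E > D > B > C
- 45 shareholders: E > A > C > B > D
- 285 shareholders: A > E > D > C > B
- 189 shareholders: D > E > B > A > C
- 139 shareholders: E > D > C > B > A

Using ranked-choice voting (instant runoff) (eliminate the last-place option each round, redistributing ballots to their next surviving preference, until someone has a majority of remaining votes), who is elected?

A

Round 1: D 267, E 184, A 550, C 121, B 258. Eliminate C.
Round 2: D 388, E 184, A 550, B 258. Eliminate E.
Round 3: D 527, A 595, B 258. Eliminate B.
Round 4: D 527, A 853. A has a majority.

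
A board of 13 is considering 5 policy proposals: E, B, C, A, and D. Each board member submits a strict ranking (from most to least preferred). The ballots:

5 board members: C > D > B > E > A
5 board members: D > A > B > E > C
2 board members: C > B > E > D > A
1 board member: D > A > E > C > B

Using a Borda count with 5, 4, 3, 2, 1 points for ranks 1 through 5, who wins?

D

E: 5·2 + 5·2 + 2·3 + 1·3 = 29
B: 5·3 + 5·3 + 2·4 + 1·1 = 39
C: 5·5 + 5·1 + 2·5 + 1·2 = 42
A: 5·1 + 5·4 + 2·1 + 1·4 = 31
D: 5·4 + 5·5 + 2·2 + 1·5 = 54
D has the highest Borda score (54).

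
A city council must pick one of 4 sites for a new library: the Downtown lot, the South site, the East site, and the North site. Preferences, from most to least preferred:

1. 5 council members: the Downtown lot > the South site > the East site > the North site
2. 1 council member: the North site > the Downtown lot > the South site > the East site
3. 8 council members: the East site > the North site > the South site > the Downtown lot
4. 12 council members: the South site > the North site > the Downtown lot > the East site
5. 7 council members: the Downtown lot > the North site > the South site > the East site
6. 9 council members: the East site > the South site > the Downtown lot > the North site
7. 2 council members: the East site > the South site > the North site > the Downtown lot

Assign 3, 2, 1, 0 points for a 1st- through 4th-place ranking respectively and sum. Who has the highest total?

the Downtown lot: 5·3 + 1·2 + 8·0 + 12·1 + 7·3 + 9·1 + 2·0 = 59
the South site: 5·2 + 1·1 + 8·1 + 12·3 + 7·1 + 9·2 + 2·2 = 84
the East site: 5·1 + 1·0 + 8·3 + 12·0 + 7·0 + 9·3 + 2·3 = 62
the North site: 5·0 + 1·3 + 8·2 + 12·2 + 7·2 + 9·0 + 2·1 = 59
the South site has the highest Borda score (84).

the South site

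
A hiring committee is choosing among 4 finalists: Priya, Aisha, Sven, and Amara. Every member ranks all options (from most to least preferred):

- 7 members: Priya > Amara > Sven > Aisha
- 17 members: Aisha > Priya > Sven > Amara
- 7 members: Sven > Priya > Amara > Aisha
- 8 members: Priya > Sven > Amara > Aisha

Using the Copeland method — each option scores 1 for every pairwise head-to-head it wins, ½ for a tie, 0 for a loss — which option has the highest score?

Priya

Priya: beats Aisha, Sven, and Amara → score 3.
Aisha: loses to Priya, Sven, and Amara → score 0.
Sven: beats Aisha and Amara; loses to Priya → score 2.
Amara: beats Aisha; loses to Priya and Sven → score 1.
Priya has the best pairwise record.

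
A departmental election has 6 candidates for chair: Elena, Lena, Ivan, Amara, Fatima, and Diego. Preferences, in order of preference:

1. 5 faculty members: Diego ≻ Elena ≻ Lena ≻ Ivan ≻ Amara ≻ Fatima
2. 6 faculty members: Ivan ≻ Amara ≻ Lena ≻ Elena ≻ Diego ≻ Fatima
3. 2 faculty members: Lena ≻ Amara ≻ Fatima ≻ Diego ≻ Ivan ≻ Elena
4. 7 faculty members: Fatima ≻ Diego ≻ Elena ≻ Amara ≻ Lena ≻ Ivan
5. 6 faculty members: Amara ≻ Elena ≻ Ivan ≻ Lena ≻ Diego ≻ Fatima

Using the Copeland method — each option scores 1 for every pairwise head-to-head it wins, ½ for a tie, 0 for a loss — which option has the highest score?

Amara

Elena: beats Lena, Ivan, and Fatima; loses to Amara and Diego → score 3.
Lena: beats Ivan, Fatima, and Diego; loses to Elena and Amara → score 3.
Ivan: beats Fatima; loses to Elena, Lena, Amara, and Diego → score 1.
Amara: beats Elena, Lena, Ivan, Fatima, and Diego → score 5.
Fatima: loses to Elena, Lena, Ivan, Amara, and Diego → score 0.
Diego: beats Elena, Ivan, and Fatima; loses to Lena and Amara → score 3.
Amara has the best pairwise record.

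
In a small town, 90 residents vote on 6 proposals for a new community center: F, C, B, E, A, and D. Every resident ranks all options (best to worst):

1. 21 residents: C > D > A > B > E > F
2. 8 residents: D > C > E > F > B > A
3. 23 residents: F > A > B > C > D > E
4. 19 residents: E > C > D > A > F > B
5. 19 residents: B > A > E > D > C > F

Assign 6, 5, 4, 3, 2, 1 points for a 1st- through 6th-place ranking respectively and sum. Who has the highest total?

C

F: 21·1 + 8·3 + 23·6 + 19·2 + 19·1 = 240
C: 21·6 + 8·5 + 23·3 + 19·5 + 19·2 = 368
B: 21·3 + 8·2 + 23·4 + 19·1 + 19·6 = 304
E: 21·2 + 8·4 + 23·1 + 19·6 + 19·4 = 287
A: 21·4 + 8·1 + 23·5 + 19·3 + 19·5 = 359
D: 21·5 + 8·6 + 23·2 + 19·4 + 19·3 = 332
C has the highest Borda score (368).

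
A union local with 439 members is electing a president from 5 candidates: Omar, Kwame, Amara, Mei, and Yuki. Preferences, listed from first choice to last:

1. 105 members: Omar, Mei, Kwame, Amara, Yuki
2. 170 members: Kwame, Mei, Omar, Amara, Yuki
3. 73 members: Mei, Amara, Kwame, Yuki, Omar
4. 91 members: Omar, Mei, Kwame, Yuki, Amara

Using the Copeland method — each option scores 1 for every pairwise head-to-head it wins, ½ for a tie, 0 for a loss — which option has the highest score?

Mei

Omar: beats Amara and Yuki; loses to Kwame and Mei → score 2.
Kwame: beats Omar, Amara, and Yuki; loses to Mei → score 3.
Amara: beats Yuki; loses to Omar, Kwame, and Mei → score 1.
Mei: beats Omar, Kwame, Amara, and Yuki → score 4.
Yuki: loses to Omar, Kwame, Amara, and Mei → score 0.
Mei has the best pairwise record.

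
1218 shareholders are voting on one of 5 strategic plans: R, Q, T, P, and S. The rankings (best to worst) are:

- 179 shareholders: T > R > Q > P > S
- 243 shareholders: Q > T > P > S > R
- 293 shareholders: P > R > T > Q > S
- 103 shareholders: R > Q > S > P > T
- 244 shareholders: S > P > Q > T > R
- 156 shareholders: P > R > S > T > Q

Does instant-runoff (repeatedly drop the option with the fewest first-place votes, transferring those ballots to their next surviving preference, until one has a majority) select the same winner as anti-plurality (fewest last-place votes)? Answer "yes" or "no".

Instant-runoff — R1 R 103, Q 243, T 179, P 449, S 244 (R out); R2 Q 346, T 179, P 449, S 244 (T out); R3 Q 525, P 449, S 244 (S out); R4 Q 525, P 693 (P winner). Winner: P.
Anti-plurality — last-place votes: R 487, Q 156, T 103, P 0, S 472. Winner: P.
The two methods agree.

yes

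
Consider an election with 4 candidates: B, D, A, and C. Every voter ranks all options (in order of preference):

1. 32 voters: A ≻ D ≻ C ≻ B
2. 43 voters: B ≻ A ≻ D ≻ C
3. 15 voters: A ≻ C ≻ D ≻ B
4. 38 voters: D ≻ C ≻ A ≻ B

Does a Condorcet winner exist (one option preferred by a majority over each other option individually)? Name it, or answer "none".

A

A vs B: 85–43 for A.
A vs D: 90–38 for A.
A vs C: 90–38 for A.
A beats every other option head-to-head.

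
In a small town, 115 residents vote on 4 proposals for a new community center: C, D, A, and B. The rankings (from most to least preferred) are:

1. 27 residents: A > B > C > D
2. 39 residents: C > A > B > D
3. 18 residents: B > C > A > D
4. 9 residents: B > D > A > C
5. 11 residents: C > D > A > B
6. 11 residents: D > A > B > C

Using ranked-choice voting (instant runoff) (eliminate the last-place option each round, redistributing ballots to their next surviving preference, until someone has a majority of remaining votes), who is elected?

C

Round 1: C 50, D 11, A 27, B 27. Eliminate D.
Round 2: C 50, A 38, B 27. Eliminate B.
Round 3: C 68, A 47. C has a majority.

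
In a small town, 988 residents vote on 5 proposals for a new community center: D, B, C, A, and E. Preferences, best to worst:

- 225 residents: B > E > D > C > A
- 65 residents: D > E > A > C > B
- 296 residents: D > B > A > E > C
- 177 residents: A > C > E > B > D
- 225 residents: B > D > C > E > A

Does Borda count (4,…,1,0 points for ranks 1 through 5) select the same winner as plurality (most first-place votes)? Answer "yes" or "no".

yes

Borda — scores: D 2569, B 2865, C 1271, A 1430, E 1745. Winner: B.
Plurality — first-place votes: D 361, B 450, C 0, A 177, E 0. Winner: B.
The two methods agree.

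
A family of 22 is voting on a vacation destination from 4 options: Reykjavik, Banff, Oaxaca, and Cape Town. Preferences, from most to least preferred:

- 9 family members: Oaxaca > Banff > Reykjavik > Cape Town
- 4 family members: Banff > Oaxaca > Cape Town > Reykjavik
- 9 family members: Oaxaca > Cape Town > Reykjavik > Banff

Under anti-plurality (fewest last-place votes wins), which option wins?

Oaxaca

Last-place votes: Reykjavik 4, Banff 9, Oaxaca 0, Cape Town 9.
Oaxaca is ranked last by the fewest voters, so Oaxaca wins.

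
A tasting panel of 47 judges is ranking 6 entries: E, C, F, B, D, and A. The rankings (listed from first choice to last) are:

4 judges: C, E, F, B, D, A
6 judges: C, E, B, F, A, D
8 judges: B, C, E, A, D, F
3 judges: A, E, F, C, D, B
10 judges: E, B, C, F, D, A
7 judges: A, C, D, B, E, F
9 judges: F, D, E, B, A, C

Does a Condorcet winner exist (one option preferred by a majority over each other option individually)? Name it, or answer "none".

none

Checking pairwise contests:
C beats E 25–22.
B beats C 27–20.
E beats F 38–9.
E beats B 32–15.
E beats D 31–16.
E beats A 37–10.
Every option loses at least one head-to-head, so there is no Condorcet winner.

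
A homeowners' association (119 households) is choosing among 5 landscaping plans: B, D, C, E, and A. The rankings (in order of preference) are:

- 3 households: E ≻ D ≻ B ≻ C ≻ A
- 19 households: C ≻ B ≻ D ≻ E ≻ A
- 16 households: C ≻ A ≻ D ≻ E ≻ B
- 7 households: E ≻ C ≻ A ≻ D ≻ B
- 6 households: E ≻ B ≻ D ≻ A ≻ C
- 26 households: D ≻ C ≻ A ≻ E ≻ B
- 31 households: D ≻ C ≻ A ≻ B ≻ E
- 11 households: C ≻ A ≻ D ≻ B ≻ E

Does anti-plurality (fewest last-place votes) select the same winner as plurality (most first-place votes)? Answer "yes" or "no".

yes

Anti-plurality — last-place votes: B 49, D 0, C 6, E 42, A 22. Winner: D.
Plurality — first-place votes: B 0, D 57, C 46, E 16, A 0. Winner: D.
The two methods agree.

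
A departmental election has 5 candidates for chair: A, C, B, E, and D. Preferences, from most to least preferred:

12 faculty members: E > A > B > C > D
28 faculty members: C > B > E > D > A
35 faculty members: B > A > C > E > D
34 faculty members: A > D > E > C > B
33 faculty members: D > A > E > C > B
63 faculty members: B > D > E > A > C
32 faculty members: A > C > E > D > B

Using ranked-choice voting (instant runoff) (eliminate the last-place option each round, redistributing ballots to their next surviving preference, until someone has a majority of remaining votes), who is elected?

Round 1: A 66, C 28, B 98, E 12, D 33. Eliminate E.
Round 2: A 78, C 28, B 98, D 33. Eliminate C.
Round 3: A 78, B 126, D 33. B has a majority.

B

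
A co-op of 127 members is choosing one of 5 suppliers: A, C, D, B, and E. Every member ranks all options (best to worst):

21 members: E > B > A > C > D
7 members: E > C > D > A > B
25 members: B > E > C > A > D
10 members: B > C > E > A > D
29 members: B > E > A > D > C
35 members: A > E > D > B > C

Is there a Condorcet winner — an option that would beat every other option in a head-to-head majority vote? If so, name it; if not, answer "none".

B vs A: 85–42 for B.
B vs C: 120–7 for B.
B vs D: 85–42 for B.
B vs E: 64–63 for B.
B beats every other option head-to-head.

B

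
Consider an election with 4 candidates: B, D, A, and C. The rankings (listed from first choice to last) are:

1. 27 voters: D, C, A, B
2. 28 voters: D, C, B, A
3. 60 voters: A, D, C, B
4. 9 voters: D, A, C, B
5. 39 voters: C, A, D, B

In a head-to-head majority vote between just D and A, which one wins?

Voters preferring D to A: 64; preferring A to D: 99.
A wins the head-to-head.

A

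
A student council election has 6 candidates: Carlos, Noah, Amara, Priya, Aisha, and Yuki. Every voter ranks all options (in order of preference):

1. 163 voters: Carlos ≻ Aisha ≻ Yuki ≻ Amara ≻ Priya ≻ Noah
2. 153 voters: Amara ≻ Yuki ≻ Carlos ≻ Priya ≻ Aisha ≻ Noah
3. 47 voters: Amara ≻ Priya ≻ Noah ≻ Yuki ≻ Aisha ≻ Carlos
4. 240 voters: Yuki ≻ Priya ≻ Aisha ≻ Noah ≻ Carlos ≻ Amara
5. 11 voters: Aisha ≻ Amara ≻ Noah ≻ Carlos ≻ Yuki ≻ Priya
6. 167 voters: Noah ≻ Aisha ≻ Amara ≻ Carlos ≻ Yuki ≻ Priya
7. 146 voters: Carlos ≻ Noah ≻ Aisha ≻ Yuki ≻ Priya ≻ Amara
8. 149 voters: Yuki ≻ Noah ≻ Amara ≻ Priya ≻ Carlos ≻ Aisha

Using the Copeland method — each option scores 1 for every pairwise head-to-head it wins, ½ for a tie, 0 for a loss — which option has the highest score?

Carlos: beats Amara, Priya, and Aisha; loses to Noah and Yuki → score 3.
Noah: beats Carlos and Amara; loses to Priya, Aisha, and Yuki → score 2.
Amara: beats Priya; loses to Carlos, Noah, Aisha, and Yuki → score 1.
Priya: beats Noah and Aisha; loses to Carlos, Amara, and Yuki → score 2.
Aisha: beats Noah and Amara; loses to Carlos, Priya, and Yuki → score 2.
Yuki: beats Carlos, Noah, Amara, Priya, and Aisha → score 5.
Yuki has the best pairwise record.

Yuki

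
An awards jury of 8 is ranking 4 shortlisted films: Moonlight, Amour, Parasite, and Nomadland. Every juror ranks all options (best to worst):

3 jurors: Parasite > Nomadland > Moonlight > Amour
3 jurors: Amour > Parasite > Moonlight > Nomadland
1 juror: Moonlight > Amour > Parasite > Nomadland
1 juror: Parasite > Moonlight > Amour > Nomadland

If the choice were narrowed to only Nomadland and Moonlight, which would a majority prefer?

Voters preferring Nomadland to Moonlight: 3; preferring Moonlight to Nomadland: 5.
Moonlight wins the head-to-head.

Moonlight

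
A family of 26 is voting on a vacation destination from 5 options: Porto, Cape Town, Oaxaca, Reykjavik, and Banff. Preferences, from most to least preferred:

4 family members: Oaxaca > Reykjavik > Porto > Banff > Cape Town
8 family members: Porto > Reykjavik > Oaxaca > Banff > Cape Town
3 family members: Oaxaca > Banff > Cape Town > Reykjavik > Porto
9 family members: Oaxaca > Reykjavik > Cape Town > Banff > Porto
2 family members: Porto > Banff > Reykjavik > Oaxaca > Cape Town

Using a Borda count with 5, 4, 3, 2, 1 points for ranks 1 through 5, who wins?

Oaxaca

Porto: 4·3 + 8·5 + 3·1 + 9·1 + 2·5 = 74
Cape Town: 4·1 + 8·1 + 3·3 + 9·3 + 2·1 = 50
Oaxaca: 4·5 + 8·3 + 3·5 + 9·5 + 2·2 = 108
Reykjavik: 4·4 + 8·4 + 3·2 + 9·4 + 2·3 = 96
Banff: 4·2 + 8·2 + 3·4 + 9·2 + 2·4 = 62
Oaxaca has the highest Borda score (108).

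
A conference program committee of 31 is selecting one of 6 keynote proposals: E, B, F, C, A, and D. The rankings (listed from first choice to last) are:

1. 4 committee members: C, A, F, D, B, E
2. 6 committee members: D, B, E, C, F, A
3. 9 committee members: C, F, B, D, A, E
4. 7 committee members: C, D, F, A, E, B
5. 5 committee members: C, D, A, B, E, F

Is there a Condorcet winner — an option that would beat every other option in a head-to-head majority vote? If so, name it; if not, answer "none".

C vs E: 25–6 for C.
C vs B: 25–6 for C.
C vs F: 31–0 for C.
C vs A: 31–0 for C.
C vs D: 25–6 for C.
C beats every other option head-to-head.

C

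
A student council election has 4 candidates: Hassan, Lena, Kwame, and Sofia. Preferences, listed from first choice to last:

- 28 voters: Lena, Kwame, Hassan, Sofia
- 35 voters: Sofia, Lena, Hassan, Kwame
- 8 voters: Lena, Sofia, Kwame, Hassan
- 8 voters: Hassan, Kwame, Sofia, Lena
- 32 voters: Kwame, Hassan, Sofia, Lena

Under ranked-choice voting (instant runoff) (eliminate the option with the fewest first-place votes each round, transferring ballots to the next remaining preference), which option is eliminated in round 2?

Round 1: Hassan 8, Lena 36, Kwame 32, Sofia 35. Eliminate Hassan.
Round 2: Lena 36, Kwame 40, Sofia 35. Eliminate Sofia.

Sofia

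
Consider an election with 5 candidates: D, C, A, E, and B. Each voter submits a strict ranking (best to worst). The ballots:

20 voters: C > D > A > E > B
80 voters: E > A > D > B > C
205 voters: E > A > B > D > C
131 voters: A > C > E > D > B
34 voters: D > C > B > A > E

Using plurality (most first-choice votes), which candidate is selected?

E

First-place votes: D 34, C 20, A 131, E 285, B 0.
E has the most first-place votes.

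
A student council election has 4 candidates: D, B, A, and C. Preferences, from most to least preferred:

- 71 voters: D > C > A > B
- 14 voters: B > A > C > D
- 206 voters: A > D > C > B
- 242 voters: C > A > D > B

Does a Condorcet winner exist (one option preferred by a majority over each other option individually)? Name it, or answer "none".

Checking pairwise contests:
A beats D 462–71.
D beats B 519–14.
C beats A 313–220.
D beats C 277–256.
Every option loses at least one head-to-head, so there is no Condorcet winner.

none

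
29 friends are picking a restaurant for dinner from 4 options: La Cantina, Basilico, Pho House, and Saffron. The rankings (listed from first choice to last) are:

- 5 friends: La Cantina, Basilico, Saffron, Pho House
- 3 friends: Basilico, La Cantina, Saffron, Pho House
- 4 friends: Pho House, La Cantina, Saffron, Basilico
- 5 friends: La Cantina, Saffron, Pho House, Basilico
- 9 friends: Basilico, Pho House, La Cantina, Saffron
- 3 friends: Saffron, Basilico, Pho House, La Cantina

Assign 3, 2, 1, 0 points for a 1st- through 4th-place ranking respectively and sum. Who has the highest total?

La Cantina: 5·3 + 3·2 + 4·2 + 5·3 + 9·1 + 3·0 = 53
Basilico: 5·2 + 3·3 + 4·0 + 5·0 + 9·3 + 3·2 = 52
Pho House: 5·0 + 3·0 + 4·3 + 5·1 + 9·2 + 3·1 = 38
Saffron: 5·1 + 3·1 + 4·1 + 5·2 + 9·0 + 3·3 = 31
La Cantina has the highest Borda score (53).

La Cantina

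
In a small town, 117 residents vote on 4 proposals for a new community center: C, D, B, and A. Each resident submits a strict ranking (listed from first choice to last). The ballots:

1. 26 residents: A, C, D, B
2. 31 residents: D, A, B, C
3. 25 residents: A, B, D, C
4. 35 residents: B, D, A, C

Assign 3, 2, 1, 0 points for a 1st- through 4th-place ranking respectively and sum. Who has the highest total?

A

C: 26·2 + 31·0 + 25·0 + 35·0 = 52
D: 26·1 + 31·3 + 25·1 + 35·2 = 214
B: 26·0 + 31·1 + 25·2 + 35·3 = 186
A: 26·3 + 31·2 + 25·3 + 35·1 = 250
A has the highest Borda score (250).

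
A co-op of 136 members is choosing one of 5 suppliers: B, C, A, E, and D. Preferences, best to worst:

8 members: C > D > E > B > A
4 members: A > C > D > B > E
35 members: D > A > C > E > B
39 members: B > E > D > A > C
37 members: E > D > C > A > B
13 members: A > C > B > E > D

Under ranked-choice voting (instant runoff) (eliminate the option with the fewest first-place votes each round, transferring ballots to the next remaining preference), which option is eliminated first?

Round 1: B 39, C 8, A 17, E 37, D 35. Eliminate C.

C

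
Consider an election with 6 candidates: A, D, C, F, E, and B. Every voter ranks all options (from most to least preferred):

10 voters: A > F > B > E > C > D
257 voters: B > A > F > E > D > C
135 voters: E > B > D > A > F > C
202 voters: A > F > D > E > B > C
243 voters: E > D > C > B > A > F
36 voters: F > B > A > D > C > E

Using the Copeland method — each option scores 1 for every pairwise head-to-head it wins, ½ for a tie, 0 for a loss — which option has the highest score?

A: beats D, C, F, and E; loses to B → score 4.
D: beats C and B; loses to A, F, and E → score 2.
C: loses to A, D, F, E, and B → score 0.
F: beats D, C, and E; loses to A and B → score 3.
E: beats D, C, and B; loses to A and F → score 3.
B: beats A, C, and F; loses to D and E → score 3.
A has the best pairwise record.

A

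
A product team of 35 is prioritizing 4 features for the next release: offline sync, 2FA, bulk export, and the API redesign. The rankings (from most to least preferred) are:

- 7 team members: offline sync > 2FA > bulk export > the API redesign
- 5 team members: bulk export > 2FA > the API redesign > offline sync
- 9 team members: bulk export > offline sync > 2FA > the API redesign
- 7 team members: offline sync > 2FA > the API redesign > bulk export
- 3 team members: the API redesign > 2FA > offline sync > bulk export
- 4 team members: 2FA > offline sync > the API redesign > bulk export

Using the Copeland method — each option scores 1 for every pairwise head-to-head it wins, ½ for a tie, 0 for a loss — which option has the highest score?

offline sync: beats 2FA, bulk export, and the API redesign → score 3.
2FA: beats bulk export and the API redesign; loses to offline sync → score 2.
bulk export: beats the API redesign; loses to offline sync and 2FA → score 1.
the API redesign: loses to offline sync, 2FA, and bulk export → score 0.
offline sync has the best pairwise record.

offline sync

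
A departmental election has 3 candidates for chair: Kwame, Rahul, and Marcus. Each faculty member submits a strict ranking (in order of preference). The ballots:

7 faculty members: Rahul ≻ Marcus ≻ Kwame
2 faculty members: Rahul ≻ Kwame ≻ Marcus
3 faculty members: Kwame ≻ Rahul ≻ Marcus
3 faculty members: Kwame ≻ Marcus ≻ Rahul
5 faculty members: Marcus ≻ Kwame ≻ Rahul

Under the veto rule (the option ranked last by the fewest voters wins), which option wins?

Last-place votes: Kwame 7, Rahul 8, Marcus 5.
Marcus is ranked last by the fewest voters, so Marcus wins.

Marcus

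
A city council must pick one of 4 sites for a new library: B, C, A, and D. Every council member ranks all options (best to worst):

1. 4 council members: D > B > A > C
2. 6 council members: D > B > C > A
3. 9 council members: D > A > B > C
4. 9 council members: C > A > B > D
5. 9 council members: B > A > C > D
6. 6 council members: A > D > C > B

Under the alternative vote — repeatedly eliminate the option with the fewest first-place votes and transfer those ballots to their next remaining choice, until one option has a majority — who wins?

D

Round 1: B 9, C 9, A 6, D 19. Eliminate A.
Round 2: B 9, C 9, D 25. D has a majority.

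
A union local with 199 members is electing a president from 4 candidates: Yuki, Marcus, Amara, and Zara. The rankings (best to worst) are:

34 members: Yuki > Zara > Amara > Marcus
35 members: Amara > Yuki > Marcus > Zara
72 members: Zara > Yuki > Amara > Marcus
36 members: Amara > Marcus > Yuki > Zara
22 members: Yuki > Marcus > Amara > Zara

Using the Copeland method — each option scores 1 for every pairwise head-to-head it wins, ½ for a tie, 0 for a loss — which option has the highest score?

Yuki

Yuki: beats Marcus, Amara, and Zara → score 3.
Marcus: loses to Yuki, Amara, and Zara → score 0.
Amara: beats Marcus; loses to Yuki and Zara → score 1.
Zara: beats Marcus and Amara; loses to Yuki → score 2.
Yuki has the best pairwise record.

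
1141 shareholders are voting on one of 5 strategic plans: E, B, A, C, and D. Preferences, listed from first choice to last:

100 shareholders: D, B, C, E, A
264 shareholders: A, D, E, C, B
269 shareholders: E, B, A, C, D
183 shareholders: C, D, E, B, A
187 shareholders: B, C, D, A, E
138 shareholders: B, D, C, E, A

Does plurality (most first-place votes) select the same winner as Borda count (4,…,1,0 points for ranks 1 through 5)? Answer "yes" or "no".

Plurality — first-place votes: E 269, B 325, A 264, C 183, D 100. Winner: B.
Borda — scores: E 2208, B 2590, A 1781, C 2302, D 2529. Winner: B.
The two methods agree.

yes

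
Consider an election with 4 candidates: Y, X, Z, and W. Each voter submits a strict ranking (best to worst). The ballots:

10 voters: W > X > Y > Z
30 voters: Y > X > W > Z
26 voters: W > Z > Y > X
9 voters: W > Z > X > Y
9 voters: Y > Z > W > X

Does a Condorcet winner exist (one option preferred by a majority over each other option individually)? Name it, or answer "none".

W vs Y: 45–39 for W.
W vs X: 54–30 for W.
W vs Z: 75–9 for W.
W beats every other option head-to-head.

W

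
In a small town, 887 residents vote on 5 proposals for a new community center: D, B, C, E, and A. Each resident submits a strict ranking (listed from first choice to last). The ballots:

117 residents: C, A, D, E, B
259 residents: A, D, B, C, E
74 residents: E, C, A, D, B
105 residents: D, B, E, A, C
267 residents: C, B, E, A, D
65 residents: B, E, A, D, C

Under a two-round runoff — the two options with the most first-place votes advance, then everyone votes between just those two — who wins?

C

Round 1 first-place votes: D 105, B 65, C 384, E 74, A 259.
C and A advance.
Runoff: C is preferred to A by 458 voters; A by 429.
C wins the runoff.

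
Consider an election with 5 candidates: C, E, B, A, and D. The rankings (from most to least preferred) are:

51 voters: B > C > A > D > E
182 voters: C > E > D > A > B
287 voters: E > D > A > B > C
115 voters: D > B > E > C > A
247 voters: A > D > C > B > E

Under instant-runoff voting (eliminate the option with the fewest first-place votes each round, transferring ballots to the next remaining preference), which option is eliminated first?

B

Round 1: C 182, E 287, B 51, A 247, D 115. Eliminate B.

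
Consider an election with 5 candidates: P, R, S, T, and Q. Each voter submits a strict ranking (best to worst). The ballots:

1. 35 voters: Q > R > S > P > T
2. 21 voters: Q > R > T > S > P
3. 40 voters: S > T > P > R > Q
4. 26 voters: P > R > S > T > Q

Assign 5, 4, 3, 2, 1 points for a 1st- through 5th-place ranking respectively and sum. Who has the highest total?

P: 35·2 + 21·1 + 40·3 + 26·5 = 341
R: 35·4 + 21·4 + 40·2 + 26·4 = 408
S: 35·3 + 21·2 + 40·5 + 26·3 = 425
T: 35·1 + 21·3 + 40·4 + 26·2 = 310
Q: 35·5 + 21·5 + 40·1 + 26·1 = 346
S has the highest Borda score (425).

S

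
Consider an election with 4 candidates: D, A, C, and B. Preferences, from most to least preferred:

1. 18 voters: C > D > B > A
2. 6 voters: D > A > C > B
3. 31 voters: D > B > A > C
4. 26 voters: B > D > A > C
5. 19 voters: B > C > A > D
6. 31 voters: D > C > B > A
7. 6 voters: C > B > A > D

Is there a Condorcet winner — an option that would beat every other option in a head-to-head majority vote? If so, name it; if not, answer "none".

D

D vs A: 112–25 for D.
D vs C: 94–43 for D.
D vs B: 86–51 for D.
D beats every other option head-to-head.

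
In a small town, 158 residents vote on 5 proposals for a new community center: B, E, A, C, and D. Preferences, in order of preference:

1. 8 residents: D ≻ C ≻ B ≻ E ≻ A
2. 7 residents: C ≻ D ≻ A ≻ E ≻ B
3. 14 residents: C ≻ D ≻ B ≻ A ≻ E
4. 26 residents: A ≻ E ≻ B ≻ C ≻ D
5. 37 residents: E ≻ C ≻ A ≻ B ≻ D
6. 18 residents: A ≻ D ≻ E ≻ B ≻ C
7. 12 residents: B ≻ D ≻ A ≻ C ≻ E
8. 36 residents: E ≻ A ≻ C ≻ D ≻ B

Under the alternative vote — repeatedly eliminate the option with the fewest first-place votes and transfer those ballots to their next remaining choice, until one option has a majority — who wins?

Round 1: B 12, E 73, A 44, C 21, D 8. Eliminate D.
Round 2: B 12, E 73, A 44, C 29. Eliminate B.
Round 3: E 73, A 56, C 29. Eliminate C.
Round 4: E 81, A 77. E has a majority.

E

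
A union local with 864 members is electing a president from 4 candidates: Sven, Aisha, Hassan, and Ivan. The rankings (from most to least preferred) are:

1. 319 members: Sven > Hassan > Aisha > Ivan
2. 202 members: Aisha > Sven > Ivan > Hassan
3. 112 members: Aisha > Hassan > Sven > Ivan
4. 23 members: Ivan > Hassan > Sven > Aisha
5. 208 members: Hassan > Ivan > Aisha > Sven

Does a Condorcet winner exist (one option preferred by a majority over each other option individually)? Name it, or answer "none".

none

Checking pairwise contests:
Aisha beats Sven 522–342.
Hassan beats Aisha 550–314.
Sven beats Hassan 521–343.
Sven beats Ivan 633–231.
Every option loses at least one head-to-head, so there is no Condorcet winner.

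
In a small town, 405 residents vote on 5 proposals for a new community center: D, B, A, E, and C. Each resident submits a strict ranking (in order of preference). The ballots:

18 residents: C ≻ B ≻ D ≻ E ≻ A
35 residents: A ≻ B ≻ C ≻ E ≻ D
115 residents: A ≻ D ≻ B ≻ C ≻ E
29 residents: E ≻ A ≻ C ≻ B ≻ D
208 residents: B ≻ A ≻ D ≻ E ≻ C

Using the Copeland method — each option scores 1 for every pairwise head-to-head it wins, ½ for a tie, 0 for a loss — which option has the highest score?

D: beats E and C; loses to B and A → score 2.
B: beats D, A, E, and C → score 4.
A: beats D, E, and C; loses to B → score 3.
E: beats C; loses to D, B, and A → score 1.
C: loses to D, B, A, and E → score 0.
B has the best pairwise record.

B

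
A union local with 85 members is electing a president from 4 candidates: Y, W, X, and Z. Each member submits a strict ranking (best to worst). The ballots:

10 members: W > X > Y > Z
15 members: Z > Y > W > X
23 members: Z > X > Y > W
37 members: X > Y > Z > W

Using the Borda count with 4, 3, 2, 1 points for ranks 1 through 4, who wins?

Y: 10·2 + 15·3 + 23·2 + 37·3 = 222
W: 10·4 + 15·2 + 23·1 + 37·1 = 130
X: 10·3 + 15·1 + 23·3 + 37·4 = 262
Z: 10·1 + 15·4 + 23·4 + 37·2 = 236
X has the highest Borda score (262).

X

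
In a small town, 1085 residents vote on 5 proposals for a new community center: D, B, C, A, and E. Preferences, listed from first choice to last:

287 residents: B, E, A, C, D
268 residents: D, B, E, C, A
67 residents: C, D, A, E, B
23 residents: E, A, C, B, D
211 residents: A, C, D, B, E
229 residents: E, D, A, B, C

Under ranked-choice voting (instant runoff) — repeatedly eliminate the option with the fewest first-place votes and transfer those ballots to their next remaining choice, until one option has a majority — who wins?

Round 1: D 268, B 287, C 67, A 211, E 252. Eliminate C.
Round 2: D 335, B 287, A 211, E 252. Eliminate A.
Round 3: D 546, B 287, E 252. D has a majority.

D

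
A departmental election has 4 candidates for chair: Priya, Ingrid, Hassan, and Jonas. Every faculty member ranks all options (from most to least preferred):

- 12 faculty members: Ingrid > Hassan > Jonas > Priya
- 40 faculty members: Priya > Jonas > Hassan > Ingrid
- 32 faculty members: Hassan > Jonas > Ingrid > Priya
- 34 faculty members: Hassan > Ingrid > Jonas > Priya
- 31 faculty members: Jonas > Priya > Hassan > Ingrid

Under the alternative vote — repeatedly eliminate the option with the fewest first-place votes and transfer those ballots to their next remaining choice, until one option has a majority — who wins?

Hassan

Round 1: Priya 40, Ingrid 12, Hassan 66, Jonas 31. Eliminate Ingrid.
Round 2: Priya 40, Hassan 78, Jonas 31. Hassan has a majority.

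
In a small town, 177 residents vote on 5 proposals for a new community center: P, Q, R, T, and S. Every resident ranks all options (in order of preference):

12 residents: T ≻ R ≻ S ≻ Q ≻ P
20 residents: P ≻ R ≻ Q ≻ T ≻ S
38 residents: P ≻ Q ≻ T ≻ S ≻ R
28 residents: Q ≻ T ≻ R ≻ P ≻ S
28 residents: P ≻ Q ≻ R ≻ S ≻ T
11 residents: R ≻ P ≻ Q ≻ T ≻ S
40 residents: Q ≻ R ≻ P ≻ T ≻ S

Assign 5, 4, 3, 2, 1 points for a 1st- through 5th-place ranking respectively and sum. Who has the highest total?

P: 12·1 + 20·5 + 38·5 + 28·2 + 28·5 + 11·4 + 40·3 = 662
Q: 12·2 + 20·3 + 38·4 + 28·5 + 28·4 + 11·3 + 40·5 = 721
R: 12·4 + 20·4 + 38·1 + 28·3 + 28·3 + 11·5 + 40·4 = 549
T: 12·5 + 20·2 + 38·3 + 28·4 + 28·1 + 11·2 + 40·2 = 456
S: 12·3 + 20·1 + 38·2 + 28·1 + 28·2 + 11·1 + 40·1 = 267
Q has the highest Borda score (721).

Q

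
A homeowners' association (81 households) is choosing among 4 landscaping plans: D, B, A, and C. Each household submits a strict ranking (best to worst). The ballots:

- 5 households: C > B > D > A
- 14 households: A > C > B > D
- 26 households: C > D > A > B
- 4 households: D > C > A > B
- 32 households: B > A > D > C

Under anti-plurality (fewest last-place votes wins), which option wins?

Last-place votes: D 14, B 30, A 5, C 32.
A is ranked last by the fewest voters, so A wins.

A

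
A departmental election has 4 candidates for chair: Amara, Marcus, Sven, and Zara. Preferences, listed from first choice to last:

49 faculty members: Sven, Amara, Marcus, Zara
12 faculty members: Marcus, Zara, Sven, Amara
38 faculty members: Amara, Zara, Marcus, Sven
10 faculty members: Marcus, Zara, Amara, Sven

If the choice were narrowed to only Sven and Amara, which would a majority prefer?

Voters preferring Sven to Amara: 61; preferring Amara to Sven: 48.
Sven wins the head-to-head.

Sven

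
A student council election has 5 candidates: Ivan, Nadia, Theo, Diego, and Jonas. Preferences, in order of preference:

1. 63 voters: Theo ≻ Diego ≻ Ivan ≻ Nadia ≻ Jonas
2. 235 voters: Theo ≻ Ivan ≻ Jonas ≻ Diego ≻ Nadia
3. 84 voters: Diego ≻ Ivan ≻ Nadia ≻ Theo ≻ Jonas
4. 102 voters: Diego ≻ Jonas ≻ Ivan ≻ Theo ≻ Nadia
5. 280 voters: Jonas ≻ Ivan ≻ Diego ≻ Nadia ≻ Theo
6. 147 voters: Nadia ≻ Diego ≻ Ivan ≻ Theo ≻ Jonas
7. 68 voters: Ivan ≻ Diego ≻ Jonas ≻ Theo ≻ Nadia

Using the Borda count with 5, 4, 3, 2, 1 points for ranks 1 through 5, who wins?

Ivan: 63·3 + 235·4 + 84·4 + 102·3 + 280·4 + 147·3 + 68·5 = 3672
Nadia: 63·2 + 235·1 + 84·3 + 102·1 + 280·2 + 147·5 + 68·1 = 2078
Theo: 63·5 + 235·5 + 84·2 + 102·2 + 280·1 + 147·2 + 68·2 = 2572
Diego: 63·4 + 235·2 + 84·5 + 102·5 + 280·3 + 147·4 + 68·4 = 3352
Jonas: 63·1 + 235·3 + 84·1 + 102·4 + 280·5 + 147·1 + 68·3 = 3011
Ivan has the highest Borda score (3672).

Ivan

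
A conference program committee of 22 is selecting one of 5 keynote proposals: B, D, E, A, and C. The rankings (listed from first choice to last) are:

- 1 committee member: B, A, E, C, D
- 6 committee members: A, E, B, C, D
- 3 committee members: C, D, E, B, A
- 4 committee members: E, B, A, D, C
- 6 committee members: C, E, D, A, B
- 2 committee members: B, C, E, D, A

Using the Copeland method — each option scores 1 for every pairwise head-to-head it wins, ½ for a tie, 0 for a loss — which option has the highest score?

B: beats D and C; loses to E and A → score 2.
D: ties A; loses to B, E, and C → score 0.5.
E: beats B, D, and A; ties C → score 3.5.
A: beats B; ties D and C; loses to E → score 2.
C: beats D; ties E and A; loses to B → score 2.
E has the best pairwise record.

E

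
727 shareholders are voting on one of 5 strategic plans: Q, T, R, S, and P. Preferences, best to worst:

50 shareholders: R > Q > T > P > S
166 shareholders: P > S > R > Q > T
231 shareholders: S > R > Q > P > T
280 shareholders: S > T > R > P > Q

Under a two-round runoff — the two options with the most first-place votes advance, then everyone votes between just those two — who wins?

S

Round 1 first-place votes: Q 0, T 0, R 50, S 511, P 166.
S and P advance.
Runoff: S is preferred to P by 511 voters; P by 216.
S wins the runoff.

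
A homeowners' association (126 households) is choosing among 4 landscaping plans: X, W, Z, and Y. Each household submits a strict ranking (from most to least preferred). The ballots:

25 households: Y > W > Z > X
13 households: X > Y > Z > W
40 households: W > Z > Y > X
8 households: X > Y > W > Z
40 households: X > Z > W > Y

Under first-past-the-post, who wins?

X

First-place votes: X 61, W 40, Z 0, Y 25.
X has the most first-place votes.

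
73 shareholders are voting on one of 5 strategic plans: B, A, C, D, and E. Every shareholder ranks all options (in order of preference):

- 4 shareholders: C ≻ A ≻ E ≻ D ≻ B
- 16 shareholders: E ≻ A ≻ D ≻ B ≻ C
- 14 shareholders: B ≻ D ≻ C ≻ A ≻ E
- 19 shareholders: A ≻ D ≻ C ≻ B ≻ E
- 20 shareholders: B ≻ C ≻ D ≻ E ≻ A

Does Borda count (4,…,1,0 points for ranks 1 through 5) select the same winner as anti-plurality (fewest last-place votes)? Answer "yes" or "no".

yes

Borda — scores: B 171, A 150, C 142, D 175, E 92. Winner: D.
Anti-plurality — last-place votes: B 4, A 20, C 16, D 0, E 33. Winner: D.
The two methods agree.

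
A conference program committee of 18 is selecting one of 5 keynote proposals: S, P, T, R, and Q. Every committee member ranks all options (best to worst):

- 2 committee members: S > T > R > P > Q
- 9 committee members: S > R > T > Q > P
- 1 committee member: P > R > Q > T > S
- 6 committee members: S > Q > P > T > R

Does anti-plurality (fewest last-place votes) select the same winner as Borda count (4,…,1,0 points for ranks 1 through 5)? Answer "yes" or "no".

Anti-plurality — last-place votes: S 1, P 9, T 0, R 6, Q 2. Winner: T.
Borda — scores: S 68, P 18, T 31, R 34, Q 29. Winner: S.
The two methods disagree.

no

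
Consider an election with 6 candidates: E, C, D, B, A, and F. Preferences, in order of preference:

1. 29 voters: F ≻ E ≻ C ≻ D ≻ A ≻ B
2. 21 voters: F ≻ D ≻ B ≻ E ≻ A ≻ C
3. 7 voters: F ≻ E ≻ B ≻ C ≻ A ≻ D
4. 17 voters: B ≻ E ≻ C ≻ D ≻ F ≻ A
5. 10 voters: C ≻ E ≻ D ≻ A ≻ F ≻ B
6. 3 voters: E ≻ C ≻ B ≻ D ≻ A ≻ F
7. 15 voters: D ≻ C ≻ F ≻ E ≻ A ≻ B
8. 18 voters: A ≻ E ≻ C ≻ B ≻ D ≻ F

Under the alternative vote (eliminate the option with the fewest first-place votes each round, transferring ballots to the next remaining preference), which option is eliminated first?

E

Round 1: E 3, C 10, D 15, B 17, A 18, F 57. Eliminate E.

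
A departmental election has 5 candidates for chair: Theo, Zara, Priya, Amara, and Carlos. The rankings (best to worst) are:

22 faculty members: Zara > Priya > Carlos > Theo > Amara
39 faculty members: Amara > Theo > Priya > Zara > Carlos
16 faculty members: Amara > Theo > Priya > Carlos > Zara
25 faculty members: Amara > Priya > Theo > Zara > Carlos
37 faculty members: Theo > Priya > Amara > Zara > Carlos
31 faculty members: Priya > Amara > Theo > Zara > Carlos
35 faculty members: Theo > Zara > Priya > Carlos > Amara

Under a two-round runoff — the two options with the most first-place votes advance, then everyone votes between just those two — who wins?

Amara

Round 1 first-place votes: Theo 72, Zara 22, Priya 31, Amara 80, Carlos 0.
Amara and Theo advance.
Runoff: Amara is preferred to Theo by 111 voters; Theo by 94.
Amara wins the runoff.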